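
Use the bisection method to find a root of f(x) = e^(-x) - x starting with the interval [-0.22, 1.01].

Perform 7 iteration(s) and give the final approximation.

f(x) = e^(-x) - x
Initial interval: [-0.22, 1.01]

Iteration 1:
  c_1 = (-0.220000 + 1.010000)/2 = 0.395000
  f(c_1) = f(0.395000) = 0.278680
  f(a) × f(c) ≥ 0, new interval: [0.395000, 1.010000]
Iteration 2:
  c_2 = (0.395000 + 1.010000)/2 = 0.702500
  f(c_2) = f(0.702500) = -0.207155
  f(a) × f(c) < 0, new interval: [0.395000, 0.702500]
Iteration 3:
  c_3 = (0.395000 + 0.702500)/2 = 0.548750
  f(c_3) = f(0.548750) = 0.028921
  f(a) × f(c) ≥ 0, new interval: [0.548750, 0.702500]
Iteration 4:
  c_4 = (0.548750 + 0.702500)/2 = 0.625625
  f(c_4) = f(0.625625) = -0.090698
  f(a) × f(c) < 0, new interval: [0.548750, 0.625625]
Iteration 5:
  c_5 = (0.548750 + 0.625625)/2 = 0.587188
  f(c_5) = f(0.587188) = -0.031299
  f(a) × f(c) < 0, new interval: [0.548750, 0.587188]
Iteration 6:
  c_6 = (0.548750 + 0.587188)/2 = 0.567969
  f(c_6) = f(0.567969) = -0.001293
  f(a) × f(c) < 0, new interval: [0.548750, 0.567969]
Iteration 7:
  c_7 = (0.548750 + 0.567969)/2 = 0.558359
  f(c_7) = f(0.558359) = 0.013788
  f(a) × f(c) ≥ 0, new interval: [0.558359, 0.567969]

After 7 iteration(s), the approximation is c_7 = 0.558359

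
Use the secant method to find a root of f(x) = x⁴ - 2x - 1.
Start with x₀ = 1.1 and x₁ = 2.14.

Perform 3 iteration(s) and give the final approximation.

f(x) = x⁴ - 2x - 1
x₀ = 1.1, x₁ = 2.14

Secant formula: x_{n+1} = x_n - f(x_n)(x_n - x_{n-1})/(f(x_n) - f(x_{n-1}))

Iteration 1:
  f(1.100000) = -1.735900
  f(2.140000) = 15.692736
  x_2 = 2.140000 - 15.692736×(2.140000 - 1.100000)/(15.692736 - (-1.735900))
       = 1.203584
Iteration 2:
  f(2.140000) = 15.692736
  f(1.203584) = -1.308682
  x_3 = 1.203584 - (-1.308682)×(1.203584 - 2.140000)/(-1.308682 - 15.692736)
       = 1.275665
Iteration 3:
  f(1.203584) = -1.308682
  f(1.275665) = -0.903156
  x_4 = 1.275665 - (-0.903156)×(1.275665 - 1.203584)/(-0.903156 - (-1.308682))
       = 1.436197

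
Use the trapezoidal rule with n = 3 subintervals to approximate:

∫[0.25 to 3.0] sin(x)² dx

f(x) = sin(x)²
a = 0.25, b = 3.0, n = 3
h = (b - a)/n = 0.916667

Trapezoidal rule: (h/2)[f(x₀) + 2f(x₁) + 2f(x₂) + ... + f(xₙ)]

x_0 = 0.2500, f(x_0) = 0.061209, coefficient = 1
x_1 = 1.1667, f(x_1) = 0.845379, coefficient = 2
x_2 = 2.0833, f(x_2) = 0.759518, coefficient = 2
x_3 = 3.0000, f(x_3) = 0.019915, coefficient = 1

I ≈ (0.916667/2) × 3.290917 = 1.508337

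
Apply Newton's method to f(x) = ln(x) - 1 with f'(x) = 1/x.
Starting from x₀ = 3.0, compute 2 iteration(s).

f(x) = ln(x) - 1
f'(x) = 1/x
x₀ = 3.0

Newton-Raphson formula: x_{n+1} = x_n - f(x_n)/f'(x_n)

Iteration 1:
  f(3.000000) = 0.098612
  f'(3.000000) = 0.333333
  x_1 = 3.000000 - 0.098612/0.333333 = 2.704163
Iteration 2:
  f(2.704163) = -0.005208
  f'(2.704163) = 0.369800
  x_2 = 2.704163 - (-0.005208)/0.369800 = 2.718245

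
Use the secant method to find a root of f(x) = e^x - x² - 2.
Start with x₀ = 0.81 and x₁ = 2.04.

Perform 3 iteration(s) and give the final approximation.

f(x) = e^x - x² - 2
x₀ = 0.81, x₁ = 2.04

Secant formula: x_{n+1} = x_n - f(x_n)(x_n - x_{n-1})/(f(x_n) - f(x_{n-1}))

Iteration 1:
  f(0.810000) = -0.408192
  f(2.040000) = 1.529009
  x_2 = 2.040000 - 1.529009×(2.040000 - 0.810000)/(1.529009 - (-0.408192))
       = 1.069176
Iteration 2:
  f(2.040000) = 1.529009
  f(1.069176) = -0.230159
  x_3 = 1.069176 - (-0.230159)×(1.069176 - 2.040000)/(-0.230159 - 1.529009)
       = 1.196193
Iteration 3:
  f(1.069176) = -0.230159
  f(1.196193) = -0.123377
  x_4 = 1.196193 - (-0.123377)×(1.196193 - 1.069176)/(-0.123377 - (-0.230159))
       = 1.342948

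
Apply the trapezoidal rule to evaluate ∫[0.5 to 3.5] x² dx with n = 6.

f(x) = x²
a = 0.5, b = 3.5, n = 6
h = (b - a)/n = 0.500000

Trapezoidal rule: (h/2)[f(x₀) + 2f(x₁) + 2f(x₂) + ... + f(xₙ)]

x_0 = 0.5000, f(x_0) = 0.250000, coefficient = 1
x_1 = 1.0000, f(x_1) = 1.000000, coefficient = 2
x_2 = 1.5000, f(x_2) = 2.250000, coefficient = 2
x_3 = 2.0000, f(x_3) = 4.000000, coefficient = 2
x_4 = 2.5000, f(x_4) = 6.250000, coefficient = 2
x_5 = 3.0000, f(x_5) = 9.000000, coefficient = 2
x_6 = 3.5000, f(x_6) = 12.250000, coefficient = 1

I ≈ (0.500000/2) × 57.500000 = 14.375000
Exact value: 14.250000
Error: 0.125000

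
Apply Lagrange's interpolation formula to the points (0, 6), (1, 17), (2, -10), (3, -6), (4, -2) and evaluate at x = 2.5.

Lagrange interpolation formula:
P(x) = Σ yᵢ × Lᵢ(x)
where Lᵢ(x) = Π_{j≠i} (x - xⱼ)/(xᵢ - xⱼ)

L_0(2.5) = (2.5 - 1)/(0 - 1) × (2.5 - 2)/(0 - 2) × (2.5 - 3)/(0 - 3) × (2.5 - 4)/(0 - 4) = 0.023438
L_1(2.5) = (2.5 - 0)/(1 - 0) × (2.5 - 2)/(1 - 2) × (2.5 - 3)/(1 - 3) × (2.5 - 4)/(1 - 4) = -0.156250
L_2(2.5) = (2.5 - 0)/(2 - 0) × (2.5 - 1)/(2 - 1) × (2.5 - 3)/(2 - 3) × (2.5 - 4)/(2 - 4) = 0.703125
L_3(2.5) = (2.5 - 0)/(3 - 0) × (2.5 - 1)/(3 - 1) × (2.5 - 2)/(3 - 2) × (2.5 - 4)/(3 - 4) = 0.468750
L_4(2.5) = (2.5 - 0)/(4 - 0) × (2.5 - 1)/(4 - 1) × (2.5 - 2)/(4 - 2) × (2.5 - 3)/(4 - 3) = -0.039062

P(2.5) = 6×L_0(2.5) + 17×L_1(2.5) + (-10)×L_2(2.5) + (-6)×L_3(2.5) + (-2)×L_4(2.5)
P(2.5) = -12.281250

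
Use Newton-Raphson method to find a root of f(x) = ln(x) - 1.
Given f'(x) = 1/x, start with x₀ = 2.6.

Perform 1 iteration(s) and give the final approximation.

f(x) = ln(x) - 1
f'(x) = 1/x
x₀ = 2.6

Newton-Raphson formula: x_{n+1} = x_n - f(x_n)/f'(x_n)

Iteration 1:
  f(2.600000) = -0.044489
  f'(2.600000) = 0.384615
  x_1 = 2.600000 - (-0.044489)/0.384615 = 2.715670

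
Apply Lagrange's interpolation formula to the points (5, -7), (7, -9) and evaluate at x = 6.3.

Lagrange interpolation formula:
P(x) = Σ yᵢ × Lᵢ(x)
where Lᵢ(x) = Π_{j≠i} (x - xⱼ)/(xᵢ - xⱼ)

L_0(6.3) = (6.3 - 7)/(5 - 7) = 0.350000
L_1(6.3) = (6.3 - 5)/(7 - 5) = 0.650000

P(6.3) = (-7)×L_0(6.3) + (-9)×L_1(6.3)
P(6.3) = -8.300000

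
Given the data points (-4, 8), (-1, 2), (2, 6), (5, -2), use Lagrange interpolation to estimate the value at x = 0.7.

Lagrange interpolation formula:
P(x) = Σ yᵢ × Lᵢ(x)
where Lᵢ(x) = Π_{j≠i} (x - xⱼ)/(xᵢ - xⱼ)

L_0(0.7) = (0.7 - (-1))/(-4 - (-1)) × (0.7 - 2)/(-4 - 2) × (0.7 - 5)/(-4 - 5) = -0.058660
L_1(0.7) = (0.7 - (-4))/(-1 - (-4)) × (0.7 - 2)/(-1 - 2) × (0.7 - 5)/(-1 - 5) = 0.486537
L_2(0.7) = (0.7 - (-4))/(2 - (-4)) × (0.7 - (-1))/(2 - (-1)) × (0.7 - 5)/(2 - 5) = 0.636241
L_3(0.7) = (0.7 - (-4))/(5 - (-4)) × (0.7 - (-1))/(5 - (-1)) × (0.7 - 2)/(5 - 2) = -0.064117

P(0.7) = 8×L_0(0.7) + 2×L_1(0.7) + 6×L_2(0.7) + (-2)×L_3(0.7)
P(0.7) = 4.449469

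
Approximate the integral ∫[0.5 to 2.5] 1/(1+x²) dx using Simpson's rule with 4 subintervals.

f(x) = 1/(1+x²)
a = 0.5, b = 2.5, n = 4
h = (b - a)/n = 0.500000

Simpson's rule: (h/3)[f(x₀) + 4f(x₁) + 2f(x₂) + ... + f(xₙ)]

x_0 = 0.5000, f(x_0) = 0.800000, coefficient = 1
x_1 = 1.0000, f(x_1) = 0.500000, coefficient = 4
x_2 = 1.5000, f(x_2) = 0.307692, coefficient = 2
x_3 = 2.0000, f(x_3) = 0.200000, coefficient = 4
x_4 = 2.5000, f(x_4) = 0.137931, coefficient = 1

I ≈ (0.500000/3) × 4.353316 = 0.725553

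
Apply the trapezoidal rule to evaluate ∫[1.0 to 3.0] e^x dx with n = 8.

f(x) = e^x
a = 1.0, b = 3.0, n = 8
h = (b - a)/n = 0.250000

Trapezoidal rule: (h/2)[f(x₀) + 2f(x₁) + 2f(x₂) + ... + f(xₙ)]

x_0 = 1.0000, f(x_0) = 2.718282, coefficient = 1
x_1 = 1.2500, f(x_1) = 3.490343, coefficient = 2
x_2 = 1.5000, f(x_2) = 4.481689, coefficient = 2
x_3 = 1.7500, f(x_3) = 5.754603, coefficient = 2
x_4 = 2.0000, f(x_4) = 7.389056, coefficient = 2
x_5 = 2.2500, f(x_5) = 9.487736, coefficient = 2
x_6 = 2.5000, f(x_6) = 12.182494, coefficient = 2
x_7 = 2.7500, f(x_7) = 15.642632, coefficient = 2
x_8 = 3.0000, f(x_8) = 20.085537, coefficient = 1

I ≈ (0.250000/2) × 139.660924 = 17.457615
Exact value: 17.367255
Error: 0.090360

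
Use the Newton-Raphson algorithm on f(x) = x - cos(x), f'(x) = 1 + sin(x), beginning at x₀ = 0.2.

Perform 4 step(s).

f(x) = x - cos(x)
f'(x) = 1 + sin(x)
x₀ = 0.2

Newton-Raphson formula: x_{n+1} = x_n - f(x_n)/f'(x_n)

Iteration 1:
  f(0.200000) = -0.780067
  f'(0.200000) = 1.198669
  x_1 = 0.200000 - (-0.780067)/1.198669 = 0.850777
Iteration 2:
  f(0.850777) = 0.191378
  f'(0.850777) = 1.751793
  x_2 = 0.850777 - 0.191378/1.751793 = 0.741530
Iteration 3:
  f(0.741530) = 0.004094
  f'(0.741530) = 1.675417
  x_3 = 0.741530 - 0.004094/1.675417 = 0.739086
Iteration 4:
  f(0.739086) = 0.000002
  f'(0.739086) = 1.673613
  x_4 = 0.739086 - 0.000002/1.673613 = 0.739085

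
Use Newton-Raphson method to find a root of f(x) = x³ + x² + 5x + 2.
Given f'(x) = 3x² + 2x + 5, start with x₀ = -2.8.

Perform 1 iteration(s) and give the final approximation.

f(x) = x³ + x² + 5x + 2
f'(x) = 3x² + 2x + 5
x₀ = -2.8

Newton-Raphson formula: x_{n+1} = x_n - f(x_n)/f'(x_n)

Iteration 1:
  f(-2.800000) = -26.112000
  f'(-2.800000) = 22.920000
  x_1 = -2.800000 - (-26.112000)/22.920000 = -1.660733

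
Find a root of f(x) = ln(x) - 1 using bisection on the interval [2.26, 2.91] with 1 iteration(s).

f(x) = ln(x) - 1
Initial interval: [2.26, 2.91]

Iteration 1:
  c_1 = (2.260000 + 2.910000)/2 = 2.585000
  f(c_1) = f(2.585000) = -0.050274
  f(a) × f(c) ≥ 0, new interval: [2.585000, 2.910000]

After 1 iteration(s), the approximation is c_1 = 2.585000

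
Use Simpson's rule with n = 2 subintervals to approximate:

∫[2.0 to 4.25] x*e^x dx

f(x) = x*e^x
a = 2.0, b = 4.25, n = 2
h = (b - a)/n = 1.125000

Simpson's rule: (h/3)[f(x₀) + 4f(x₁) + 2f(x₂) + ... + f(xₙ)]

x_0 = 2.0000, f(x_0) = 14.778112, coefficient = 1
x_1 = 3.1250, f(x_1) = 71.124672, coefficient = 4
x_2 = 4.2500, f(x_2) = 297.948002, coefficient = 1

I ≈ (1.125000/3) × 597.224803 = 223.959301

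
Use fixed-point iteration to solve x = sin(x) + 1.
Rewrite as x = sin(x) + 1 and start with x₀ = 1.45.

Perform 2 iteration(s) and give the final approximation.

Equation: x = sin(x) + 1
Fixed-point form: x = sin(x) + 1
x₀ = 1.45

x_1 = g(1.450000) = 1.992713
x_2 = g(1.992713) = 1.912306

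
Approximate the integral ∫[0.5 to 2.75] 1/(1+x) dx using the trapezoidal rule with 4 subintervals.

f(x) = 1/(1+x)
a = 0.5, b = 2.75, n = 4
h = (b - a)/n = 0.562500

Trapezoidal rule: (h/2)[f(x₀) + 2f(x₁) + 2f(x₂) + ... + f(xₙ)]

x_0 = 0.5000, f(x_0) = 0.666667, coefficient = 1
x_1 = 1.0625, f(x_1) = 0.484848, coefficient = 2
x_2 = 1.6250, f(x_2) = 0.380952, coefficient = 2
x_3 = 2.1875, f(x_3) = 0.313725, coefficient = 2
x_4 = 2.7500, f(x_4) = 0.266667, coefficient = 1

I ≈ (0.562500/2) × 3.292386 = 0.925984
Exact value: 0.916291
Error: 0.009693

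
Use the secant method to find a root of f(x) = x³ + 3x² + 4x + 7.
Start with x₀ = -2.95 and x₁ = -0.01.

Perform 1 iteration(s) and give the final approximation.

f(x) = x³ + 3x² + 4x + 7
x₀ = -2.95, x₁ = -0.01

Secant formula: x_{n+1} = x_n - f(x_n)(x_n - x_{n-1})/(f(x_n) - f(x_{n-1}))

Iteration 1:
  f(-2.950000) = -4.364875
  f(-0.010000) = 6.960299
  x_2 = -0.010000 - 6.960299×(-0.010000 - (-2.950000))/(6.960299 - (-4.364875))
       = -1.816884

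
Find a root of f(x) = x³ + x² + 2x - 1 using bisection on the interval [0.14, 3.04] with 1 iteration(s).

f(x) = x³ + x² + 2x - 1
Initial interval: [0.14, 3.04]

Iteration 1:
  c_1 = (0.140000 + 3.040000)/2 = 1.590000
  f(c_1) = f(1.590000) = 8.727779
  f(a) × f(c) < 0, new interval: [0.140000, 1.590000]

After 1 iteration(s), the approximation is c_1 = 1.590000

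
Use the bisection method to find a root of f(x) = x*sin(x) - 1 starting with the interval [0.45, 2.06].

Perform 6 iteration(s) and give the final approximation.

f(x) = x*sin(x) - 1
Initial interval: [0.45, 2.06]

Iteration 1:
  c_1 = (0.450000 + 2.060000)/2 = 1.255000
  f(c_1) = f(1.255000) = 0.192939
  f(a) × f(c) < 0, new interval: [0.450000, 1.255000]
Iteration 2:
  c_2 = (0.450000 + 1.255000)/2 = 0.852500
  f(c_2) = f(0.852500) = -0.358129
  f(a) × f(c) ≥ 0, new interval: [0.852500, 1.255000]
Iteration 3:
  c_3 = (0.852500 + 1.255000)/2 = 1.053750
  f(c_3) = f(1.053750) = -0.083993
  f(a) × f(c) ≥ 0, new interval: [1.053750, 1.255000]
Iteration 4:
  c_4 = (1.053750 + 1.255000)/2 = 1.154375
  f(c_4) = f(1.154375) = 0.055725
  f(a) × f(c) < 0, new interval: [1.053750, 1.154375]
Iteration 5:
  c_5 = (1.053750 + 1.154375)/2 = 1.104062
  f(c_5) = f(1.104062) = -0.014025
  f(a) × f(c) ≥ 0, new interval: [1.104062, 1.154375]
Iteration 6:
  c_6 = (1.104062 + 1.154375)/2 = 1.129219
  f(c_6) = f(1.129219) = 0.020902
  f(a) × f(c) < 0, new interval: [1.104062, 1.129219]

After 6 iteration(s), the approximation is c_6 = 1.129219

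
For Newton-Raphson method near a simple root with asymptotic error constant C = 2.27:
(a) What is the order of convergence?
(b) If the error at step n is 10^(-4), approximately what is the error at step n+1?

(a) Newton-Raphson has quadratic (order 2) convergence near simple roots.
    This means |e_{n+1}| ≈ C|e_n|².

(b) With |e_n| = 10^(-4) and C = 2.27:
    |e_{n+1}| ≈ 2.27 × (10^(-4))² = 2.27 × 10^(-8)

(a) 2 (quadratic); (b) |e_{n+1}| ≈ 2.270e-08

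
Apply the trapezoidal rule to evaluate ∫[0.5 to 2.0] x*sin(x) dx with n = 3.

f(x) = x*sin(x)
a = 0.5, b = 2.0, n = 3
h = (b - a)/n = 0.500000

Trapezoidal rule: (h/2)[f(x₀) + 2f(x₁) + 2f(x₂) + ... + f(xₙ)]

x_0 = 0.5000, f(x_0) = 0.239713, coefficient = 1
x_1 = 1.0000, f(x_1) = 0.841471, coefficient = 2
x_2 = 1.5000, f(x_2) = 1.496242, coefficient = 2
x_3 = 2.0000, f(x_3) = 1.818595, coefficient = 1

I ≈ (0.500000/2) × 6.733735 = 1.683434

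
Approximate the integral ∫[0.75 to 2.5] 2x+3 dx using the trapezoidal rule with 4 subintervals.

f(x) = 2x+3
a = 0.75, b = 2.5, n = 4
h = (b - a)/n = 0.437500

Trapezoidal rule: (h/2)[f(x₀) + 2f(x₁) + 2f(x₂) + ... + f(xₙ)]

x_0 = 0.7500, f(x_0) = 4.500000, coefficient = 1
x_1 = 1.1875, f(x_1) = 5.375000, coefficient = 2
x_2 = 1.6250, f(x_2) = 6.250000, coefficient = 2
x_3 = 2.0625, f(x_3) = 7.125000, coefficient = 2
x_4 = 2.5000, f(x_4) = 8.000000, coefficient = 1

I ≈ (0.437500/2) × 50.000000 = 10.937500
Exact value: 10.937500
Error: 0.000000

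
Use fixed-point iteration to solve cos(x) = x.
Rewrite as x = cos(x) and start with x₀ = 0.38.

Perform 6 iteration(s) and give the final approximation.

Equation: cos(x) = x
Fixed-point form: x = cos(x)
x₀ = 0.38

x_1 = g(0.380000) = 0.928665
x_2 = g(0.928665) = 0.598904
x_3 = g(0.598904) = 0.825954
x_4 = g(0.825954) = 0.677856
x_5 = g(0.677856) = 0.778919
x_6 = g(0.778919) = 0.711673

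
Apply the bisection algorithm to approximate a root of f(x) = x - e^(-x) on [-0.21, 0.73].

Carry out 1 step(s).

f(x) = x - e^(-x)
Initial interval: [-0.21, 0.73]

Iteration 1:
  c_1 = (-0.210000 + 0.730000)/2 = 0.260000
  f(c_1) = f(0.260000) = -0.511052
  f(a) × f(c) ≥ 0, new interval: [0.260000, 0.730000]

After 1 iteration(s), the approximation is c_1 = 0.260000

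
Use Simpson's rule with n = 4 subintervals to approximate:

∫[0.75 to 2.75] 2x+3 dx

f(x) = 2x+3
a = 0.75, b = 2.75, n = 4
h = (b - a)/n = 0.500000

Simpson's rule: (h/3)[f(x₀) + 4f(x₁) + 2f(x₂) + ... + f(xₙ)]

x_0 = 0.7500, f(x_0) = 4.500000, coefficient = 1
x_1 = 1.2500, f(x_1) = 5.500000, coefficient = 4
x_2 = 1.7500, f(x_2) = 6.500000, coefficient = 2
x_3 = 2.2500, f(x_3) = 7.500000, coefficient = 4
x_4 = 2.7500, f(x_4) = 8.500000, coefficient = 1

I ≈ (0.500000/3) × 78.000000 = 13.000000
Exact value: 13.000000
Error: 0.000000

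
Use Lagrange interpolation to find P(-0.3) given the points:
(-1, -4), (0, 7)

Lagrange interpolation formula:
P(x) = Σ yᵢ × Lᵢ(x)
where Lᵢ(x) = Π_{j≠i} (x - xⱼ)/(xᵢ - xⱼ)

L_0(-0.3) = (-0.3 - 0)/(-1 - 0) = 0.300000
L_1(-0.3) = (-0.3 - (-1))/(0 - (-1)) = 0.700000

P(-0.3) = (-4)×L_0(-0.3) + 7×L_1(-0.3)
P(-0.3) = 3.700000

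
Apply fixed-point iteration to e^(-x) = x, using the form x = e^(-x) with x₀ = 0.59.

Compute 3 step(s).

Equation: e^(-x) = x
Fixed-point form: x = e^(-x)
x₀ = 0.59

x_1 = g(0.590000) = 0.554327
x_2 = g(0.554327) = 0.574459
x_3 = g(0.574459) = 0.563010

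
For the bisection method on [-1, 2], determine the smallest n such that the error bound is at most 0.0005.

We need (b-a)/2^n ≤ 0.0005
(2 - (-1))/2^n ≤ 0.0005
3/2^n ≤ 0.0005
2^n ≥ 6000
n ≥ log₂(6000) = 12.55
n ≥ 13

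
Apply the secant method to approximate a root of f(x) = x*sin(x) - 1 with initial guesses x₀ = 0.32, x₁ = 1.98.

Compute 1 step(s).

f(x) = x*sin(x) - 1
x₀ = 0.32, x₁ = 1.98

Secant formula: x_{n+1} = x_n - f(x_n)(x_n - x_{n-1})/(f(x_n) - f(x_{n-1}))

Iteration 1:
  f(0.320000) = -0.899339
  f(1.980000) = 0.816527
  x_2 = 1.980000 - 0.816527×(1.980000 - 0.320000)/(0.816527 - (-0.899339))
       = 1.190058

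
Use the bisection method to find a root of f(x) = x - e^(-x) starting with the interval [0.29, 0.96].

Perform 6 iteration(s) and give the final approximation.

f(x) = x - e^(-x)
Initial interval: [0.29, 0.96]

Iteration 1:
  c_1 = (0.290000 + 0.960000)/2 = 0.625000
  f(c_1) = f(0.625000) = 0.089739
  f(a) × f(c) < 0, new interval: [0.290000, 0.625000]
Iteration 2:
  c_2 = (0.290000 + 0.625000)/2 = 0.457500
  f(c_2) = f(0.457500) = -0.175364
  f(a) × f(c) ≥ 0, new interval: [0.457500, 0.625000]
Iteration 3:
  c_3 = (0.457500 + 0.625000)/2 = 0.541250
  f(c_3) = f(0.541250) = -0.040770
  f(a) × f(c) ≥ 0, new interval: [0.541250, 0.625000]
Iteration 4:
  c_4 = (0.541250 + 0.625000)/2 = 0.583125
  f(c_4) = f(0.583125) = 0.024974
  f(a) × f(c) < 0, new interval: [0.541250, 0.583125]
Iteration 5:
  c_5 = (0.541250 + 0.583125)/2 = 0.562188
  f(c_5) = f(0.562188) = -0.007773
  f(a) × f(c) ≥ 0, new interval: [0.562188, 0.583125]
Iteration 6:
  c_6 = (0.562188 + 0.583125)/2 = 0.572656
  f(c_6) = f(0.572656) = 0.008631
  f(a) × f(c) < 0, new interval: [0.562188, 0.572656]

After 6 iteration(s), the approximation is c_6 = 0.572656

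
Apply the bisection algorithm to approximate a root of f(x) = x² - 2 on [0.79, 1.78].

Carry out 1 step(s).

f(x) = x² - 2
Initial interval: [0.79, 1.78]

Iteration 1:
  c_1 = (0.790000 + 1.780000)/2 = 1.285000
  f(c_1) = f(1.285000) = -0.348775
  f(a) × f(c) ≥ 0, new interval: [1.285000, 1.780000]

After 1 iteration(s), the approximation is c_1 = 1.285000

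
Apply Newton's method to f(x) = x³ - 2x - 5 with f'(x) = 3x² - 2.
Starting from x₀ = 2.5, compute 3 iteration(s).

f(x) = x³ - 2x - 5
f'(x) = 3x² - 2
x₀ = 2.5

Newton-Raphson formula: x_{n+1} = x_n - f(x_n)/f'(x_n)

Iteration 1:
  f(2.500000) = 5.625000
  f'(2.500000) = 16.750000
  x_1 = 2.500000 - 5.625000/16.750000 = 2.164179
Iteration 2:
  f(2.164179) = 0.807945
  f'(2.164179) = 12.051014
  x_2 = 2.164179 - 0.807945/12.051014 = 2.097135
Iteration 3:
  f(2.097135) = 0.028882
  f'(2.097135) = 11.193930
  x_3 = 2.097135 - 0.028882/11.193930 = 2.094555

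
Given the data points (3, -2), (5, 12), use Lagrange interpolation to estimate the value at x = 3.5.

Lagrange interpolation formula:
P(x) = Σ yᵢ × Lᵢ(x)
where Lᵢ(x) = Π_{j≠i} (x - xⱼ)/(xᵢ - xⱼ)

L_0(3.5) = (3.5 - 5)/(3 - 5) = 0.750000
L_1(3.5) = (3.5 - 3)/(5 - 3) = 0.250000

P(3.5) = (-2)×L_0(3.5) + 12×L_1(3.5)
P(3.5) = 1.500000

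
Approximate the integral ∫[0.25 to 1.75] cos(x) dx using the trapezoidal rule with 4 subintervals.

f(x) = cos(x)
a = 0.25, b = 1.75, n = 4
h = (b - a)/n = 0.375000

Trapezoidal rule: (h/2)[f(x₀) + 2f(x₁) + 2f(x₂) + ... + f(xₙ)]

x_0 = 0.2500, f(x_0) = 0.968912, coefficient = 1
x_1 = 0.6250, f(x_1) = 0.810963, coefficient = 2
x_2 = 1.0000, f(x_2) = 0.540302, coefficient = 2
x_3 = 1.3750, f(x_3) = 0.194548, coefficient = 2
x_4 = 1.7500, f(x_4) = -0.178246, coefficient = 1

I ≈ (0.375000/2) × 3.882293 = 0.727930
Exact value: 0.736582
Error: 0.008652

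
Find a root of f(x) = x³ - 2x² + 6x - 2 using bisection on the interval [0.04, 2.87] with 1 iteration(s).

f(x) = x³ - 2x² + 6x - 2
Initial interval: [0.04, 2.87]

Iteration 1:
  c_1 = (0.040000 + 2.870000)/2 = 1.455000
  f(c_1) = f(1.455000) = 5.576221
  f(a) × f(c) < 0, new interval: [0.040000, 1.455000]

After 1 iteration(s), the approximation is c_1 = 1.455000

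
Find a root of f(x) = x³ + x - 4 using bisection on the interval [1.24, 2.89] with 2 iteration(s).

f(x) = x³ + x - 4
Initial interval: [1.24, 2.89]

Iteration 1:
  c_1 = (1.240000 + 2.890000)/2 = 2.065000
  f(c_1) = f(2.065000) = 6.870625
  f(a) × f(c) < 0, new interval: [1.240000, 2.065000]
Iteration 2:
  c_2 = (1.240000 + 2.065000)/2 = 1.652500
  f(c_2) = f(1.652500) = 2.165075
  f(a) × f(c) < 0, new interval: [1.240000, 1.652500]

After 2 iteration(s), the approximation is c_2 = 1.652500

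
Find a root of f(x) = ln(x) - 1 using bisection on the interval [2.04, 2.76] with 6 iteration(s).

f(x) = ln(x) - 1
Initial interval: [2.04, 2.76]

Iteration 1:
  c_1 = (2.040000 + 2.760000)/2 = 2.400000
  f(c_1) = f(2.400000) = -0.124531
  f(a) × f(c) ≥ 0, new interval: [2.400000, 2.760000]
Iteration 2:
  c_2 = (2.400000 + 2.760000)/2 = 2.580000
  f(c_2) = f(2.580000) = -0.052211
  f(a) × f(c) ≥ 0, new interval: [2.580000, 2.760000]
Iteration 3:
  c_3 = (2.580000 + 2.760000)/2 = 2.670000
  f(c_3) = f(2.670000) = -0.017922
  f(a) × f(c) ≥ 0, new interval: [2.670000, 2.760000]
Iteration 4:
  c_4 = (2.670000 + 2.760000)/2 = 2.715000
  f(c_4) = f(2.715000) = -0.001208
  f(a) × f(c) ≥ 0, new interval: [2.715000, 2.760000]
Iteration 5:
  c_5 = (2.715000 + 2.760000)/2 = 2.737500
  f(c_5) = f(2.737500) = 0.007045
  f(a) × f(c) < 0, new interval: [2.715000, 2.737500]
Iteration 6:
  c_6 = (2.715000 + 2.737500)/2 = 2.726250
  f(c_6) = f(2.726250) = 0.002927
  f(a) × f(c) < 0, new interval: [2.715000, 2.726250]

After 6 iteration(s), the approximation is c_6 = 2.726250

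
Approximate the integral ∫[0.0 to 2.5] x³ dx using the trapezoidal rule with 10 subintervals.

f(x) = x³
a = 0.0, b = 2.5, n = 10
h = (b - a)/n = 0.250000

Trapezoidal rule: (h/2)[f(x₀) + 2f(x₁) + 2f(x₂) + ... + f(xₙ)]

x_0 = 0.0000, f(x_0) = 0.000000, coefficient = 1
x_1 = 0.2500, f(x_1) = 0.015625, coefficient = 2
x_2 = 0.5000, f(x_2) = 0.125000, coefficient = 2
x_3 = 0.7500, f(x_3) = 0.421875, coefficient = 2
x_4 = 1.0000, f(x_4) = 1.000000, coefficient = 2
x_5 = 1.2500, f(x_5) = 1.953125, coefficient = 2
x_6 = 1.5000, f(x_6) = 3.375000, coefficient = 2
x_7 = 1.7500, f(x_7) = 5.359375, coefficient = 2
x_8 = 2.0000, f(x_8) = 8.000000, coefficient = 2
x_9 = 2.2500, f(x_9) = 11.390625, coefficient = 2
x_10 = 2.5000, f(x_10) = 15.625000, coefficient = 1

I ≈ (0.250000/2) × 78.906250 = 9.863281
Exact value: 9.765625
Error: 0.097656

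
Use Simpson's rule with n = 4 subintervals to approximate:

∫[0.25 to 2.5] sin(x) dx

f(x) = sin(x)
a = 0.25, b = 2.5, n = 4
h = (b - a)/n = 0.562500

Simpson's rule: (h/3)[f(x₀) + 4f(x₁) + 2f(x₂) + ... + f(xₙ)]

x_0 = 0.2500, f(x_0) = 0.247404, coefficient = 1
x_1 = 0.8125, f(x_1) = 0.726009, coefficient = 4
x_2 = 1.3750, f(x_2) = 0.980893, coefficient = 2
x_3 = 1.9375, f(x_3) = 0.933514, coefficient = 4
x_4 = 2.5000, f(x_4) = 0.598472, coefficient = 1

I ≈ (0.562500/3) × 9.445754 = 1.771079
Exact value: 1.770056
Error: 0.001023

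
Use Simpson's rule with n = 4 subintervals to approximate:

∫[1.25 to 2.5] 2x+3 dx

f(x) = 2x+3
a = 1.25, b = 2.5, n = 4
h = (b - a)/n = 0.312500

Simpson's rule: (h/3)[f(x₀) + 4f(x₁) + 2f(x₂) + ... + f(xₙ)]

x_0 = 1.2500, f(x_0) = 5.500000, coefficient = 1
x_1 = 1.5625, f(x_1) = 6.125000, coefficient = 4
x_2 = 1.8750, f(x_2) = 6.750000, coefficient = 2
x_3 = 2.1875, f(x_3) = 7.375000, coefficient = 4
x_4 = 2.5000, f(x_4) = 8.000000, coefficient = 1

I ≈ (0.312500/3) × 81.000000 = 8.437500
Exact value: 8.437500
Error: 0.000000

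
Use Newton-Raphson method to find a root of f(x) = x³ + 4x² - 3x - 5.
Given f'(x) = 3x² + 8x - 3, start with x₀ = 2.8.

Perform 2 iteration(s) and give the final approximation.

f(x) = x³ + 4x² - 3x - 5
f'(x) = 3x² + 8x - 3
x₀ = 2.8

Newton-Raphson formula: x_{n+1} = x_n - f(x_n)/f'(x_n)

Iteration 1:
  f(2.800000) = 39.912000
  f'(2.800000) = 42.920000
  x_1 = 2.800000 - 39.912000/42.920000 = 1.870084
Iteration 2:
  f(1.870084) = 9.918686
  f'(1.870084) = 22.452312
  x_2 = 1.870084 - 9.918686/22.452312 = 1.428317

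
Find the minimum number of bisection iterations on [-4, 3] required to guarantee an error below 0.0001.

We need (b-a)/2^n ≤ 0.0001
(3 - (-4))/2^n ≤ 0.0001
7/2^n ≤ 0.0001
2^n ≥ 70000
n ≥ log₂(70000) = 16.10
n ≥ 17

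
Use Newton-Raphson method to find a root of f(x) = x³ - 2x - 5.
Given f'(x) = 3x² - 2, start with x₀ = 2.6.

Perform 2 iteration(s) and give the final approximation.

f(x) = x³ - 2x - 5
f'(x) = 3x² - 2
x₀ = 2.6

Newton-Raphson formula: x_{n+1} = x_n - f(x_n)/f'(x_n)

Iteration 1:
  f(2.600000) = 7.376000
  f'(2.600000) = 18.280000
  x_1 = 2.600000 - 7.376000/18.280000 = 2.196499
Iteration 2:
  f(2.196499) = 1.204247
  f'(2.196499) = 12.473822
  x_2 = 2.196499 - 1.204247/12.473822 = 2.099957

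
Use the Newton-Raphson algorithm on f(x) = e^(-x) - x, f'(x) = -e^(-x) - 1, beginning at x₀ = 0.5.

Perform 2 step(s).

f(x) = e^(-x) - x
f'(x) = -e^(-x) - 1
x₀ = 0.5

Newton-Raphson formula: x_{n+1} = x_n - f(x_n)/f'(x_n)

Iteration 1:
  f(0.500000) = 0.106531
  f'(0.500000) = -1.606531
  x_1 = 0.500000 - 0.106531/(-1.606531) = 0.566311
Iteration 2:
  f(0.566311) = 0.001305
  f'(0.566311) = -1.567616
  x_2 = 0.566311 - 0.001305/(-1.567616) = 0.567143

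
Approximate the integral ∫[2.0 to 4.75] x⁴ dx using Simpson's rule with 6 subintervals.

f(x) = x⁴
a = 2.0, b = 4.75, n = 6
h = (b - a)/n = 0.458333

Simpson's rule: (h/3)[f(x₀) + 4f(x₁) + 2f(x₂) + ... + f(xₙ)]

x_0 = 2.0000, f(x_0) = 16.000000, coefficient = 1
x_1 = 2.4583, f(x_1) = 36.522717, coefficient = 4
x_2 = 2.9167, f(x_2) = 72.368104, coefficient = 2
x_3 = 3.3750, f(x_3) = 129.746338, coefficient = 4
x_4 = 3.8333, f(x_4) = 215.926698, coefficient = 2
x_5 = 4.2917, f(x_5) = 339.237561, coefficient = 4
x_6 = 4.7500, f(x_6) = 509.066406, coefficient = 1

I ≈ (0.458333/3) × 3123.682473 = 477.229267
Exact value: 477.213086
Error: 0.016181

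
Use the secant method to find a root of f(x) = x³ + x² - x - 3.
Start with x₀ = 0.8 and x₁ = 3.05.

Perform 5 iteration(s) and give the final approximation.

f(x) = x³ + x² - x - 3
x₀ = 0.8, x₁ = 3.05

Secant formula: x_{n+1} = x_n - f(x_n)(x_n - x_{n-1})/(f(x_n) - f(x_{n-1}))

Iteration 1:
  f(0.800000) = -2.648000
  f(3.050000) = 31.625125
  x_2 = 3.050000 - 31.625125×(3.050000 - 0.800000)/(31.625125 - (-2.648000))
       = 0.973839
Iteration 2:
  f(3.050000) = 31.625125
  f(0.973839) = -2.101925
  x_3 = 0.973839 - (-2.101925)×(0.973839 - 3.050000)/(-2.101925 - 31.625125)
       = 1.103229
Iteration 3:
  f(0.973839) = -2.101925
  f(1.103229) = -1.543361
  x_4 = 1.103229 - (-1.543361)×(1.103229 - 0.973839)/(-1.543361 - (-2.101925))
       = 1.460744
Iteration 4:
  f(1.103229) = -1.543361
  f(1.460744) = 0.789924
  x_5 = 1.460744 - 0.789924×(1.460744 - 1.103229)/(0.789924 - (-1.543361))
       = 1.339709
Iteration 5:
  f(1.460744) = 0.789924
  f(1.339709) = -0.140355
  x_6 = 1.339709 - (-0.140355)×(1.339709 - 1.460744)/(-0.140355 - 0.789924)
       = 1.357970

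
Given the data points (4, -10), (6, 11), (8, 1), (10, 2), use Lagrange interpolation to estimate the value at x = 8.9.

Lagrange interpolation formula:
P(x) = Σ yᵢ × Lᵢ(x)
where Lᵢ(x) = Π_{j≠i} (x - xⱼ)/(xᵢ - xⱼ)

L_0(8.9) = (8.9 - 6)/(4 - 6) × (8.9 - 8)/(4 - 8) × (8.9 - 10)/(4 - 10) = 0.059813
L_1(8.9) = (8.9 - 4)/(6 - 4) × (8.9 - 8)/(6 - 8) × (8.9 - 10)/(6 - 10) = -0.303188
L_2(8.9) = (8.9 - 4)/(8 - 4) × (8.9 - 6)/(8 - 6) × (8.9 - 10)/(8 - 10) = 0.976937
L_3(8.9) = (8.9 - 4)/(10 - 4) × (8.9 - 6)/(10 - 6) × (8.9 - 8)/(10 - 8) = 0.266438

P(8.9) = (-10)×L_0(8.9) + 11×L_1(8.9) + 1×L_2(8.9) + 2×L_3(8.9)
P(8.9) = -2.423375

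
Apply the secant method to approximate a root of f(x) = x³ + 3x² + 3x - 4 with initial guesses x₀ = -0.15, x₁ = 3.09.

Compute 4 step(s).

f(x) = x³ + 3x² + 3x - 4
x₀ = -0.15, x₁ = 3.09

Secant formula: x_{n+1} = x_n - f(x_n)(x_n - x_{n-1})/(f(x_n) - f(x_{n-1}))

Iteration 1:
  f(-0.150000) = -4.385875
  f(3.090000) = 63.417929
  x_2 = 3.090000 - 63.417929×(3.090000 - (-0.150000))/(63.417929 - (-4.385875))
       = 0.059579
Iteration 2:
  f(3.090000) = 63.417929
  f(0.059579) = -3.810403
  x_3 = 0.059579 - (-3.810403)×(0.059579 - 3.090000)/(-3.810403 - 63.417929)
       = 0.231339
Iteration 3:
  f(0.059579) = -3.810403
  f(0.231339) = -3.133051
  x_4 = 0.231339 - (-3.133051)×(0.231339 - 0.059579)/(-3.133051 - (-3.810403))
       = 1.025803
Iteration 4:
  f(0.231339) = -3.133051
  f(1.025803) = 3.313647
  x_5 = 1.025803 - 3.313647×(1.025803 - 0.231339)/(3.313647 - (-3.133051))
       = 0.617443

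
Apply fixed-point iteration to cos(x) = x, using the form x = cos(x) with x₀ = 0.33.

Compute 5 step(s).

Equation: cos(x) = x
Fixed-point form: x = cos(x)
x₀ = 0.33

x_1 = g(0.330000) = 0.946042
x_2 = g(0.946042) = 0.584898
x_3 = g(0.584898) = 0.833769
x_4 = g(0.833769) = 0.672090
x_5 = g(0.672090) = 0.782522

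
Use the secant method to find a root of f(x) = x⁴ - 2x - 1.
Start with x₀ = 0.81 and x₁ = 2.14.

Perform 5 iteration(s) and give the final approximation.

f(x) = x⁴ - 2x - 1
x₀ = 0.81, x₁ = 2.14

Secant formula: x_{n+1} = x_n - f(x_n)(x_n - x_{n-1})/(f(x_n) - f(x_{n-1}))

Iteration 1:
  f(0.810000) = -2.189533
  f(2.140000) = 15.692736
  x_2 = 2.140000 - 15.692736×(2.140000 - 0.810000)/(15.692736 - (-2.189533))
       = 0.972847
Iteration 2:
  f(2.140000) = 15.692736
  f(0.972847) = -2.049961
  x_3 = 0.972847 - (-2.049961)×(0.972847 - 2.140000)/(-2.049961 - 15.692736)
       = 1.107698
Iteration 3:
  f(0.972847) = -2.049961
  f(1.107698) = -1.709879
  x_4 = 1.107698 - (-1.709879)×(1.107698 - 0.972847)/(-1.709879 - (-2.049961))
       = 1.785707
Iteration 4:
  f(1.107698) = -1.709879
  f(1.785707) = 5.596705
  x_5 = 1.785707 - 5.596705×(1.785707 - 1.107698)/(5.596705 - (-1.709879))
       = 1.266365
Iteration 5:
  f(1.785707) = 5.596705
  f(1.266365) = -0.960939
  x_6 = 1.266365 - (-0.960939)×(1.266365 - 1.785707)/(-0.960939 - 5.596705)
       = 1.342468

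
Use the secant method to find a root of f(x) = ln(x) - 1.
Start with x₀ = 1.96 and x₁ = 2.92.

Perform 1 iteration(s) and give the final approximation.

f(x) = ln(x) - 1
x₀ = 1.96, x₁ = 2.92

Secant formula: x_{n+1} = x_n - f(x_n)(x_n - x_{n-1})/(f(x_n) - f(x_{n-1}))

Iteration 1:
  f(1.960000) = -0.327056
  f(2.920000) = 0.071584
  x_2 = 2.920000 - 0.071584×(2.920000 - 1.960000)/(0.071584 - (-0.327056))
       = 2.747613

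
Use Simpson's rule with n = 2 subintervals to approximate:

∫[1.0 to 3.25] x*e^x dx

f(x) = x*e^x
a = 1.0, b = 3.25, n = 2
h = (b - a)/n = 1.125000

Simpson's rule: (h/3)[f(x₀) + 4f(x₁) + 2f(x₂) + ... + f(xₙ)]

x_0 = 1.0000, f(x_0) = 2.718282, coefficient = 1
x_1 = 2.1250, f(x_1) = 17.792407, coefficient = 4
x_2 = 3.2500, f(x_2) = 83.818605, coefficient = 1

I ≈ (1.125000/3) × 157.706515 = 59.139943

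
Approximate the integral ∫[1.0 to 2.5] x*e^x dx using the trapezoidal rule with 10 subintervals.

f(x) = x*e^x
a = 1.0, b = 2.5, n = 10
h = (b - a)/n = 0.150000

Trapezoidal rule: (h/2)[f(x₀) + 2f(x₁) + 2f(x₂) + ... + f(xₙ)]

x_0 = 1.0000, f(x_0) = 2.718282, coefficient = 1
x_1 = 1.1500, f(x_1) = 3.631922, coefficient = 2
x_2 = 1.3000, f(x_2) = 4.770086, coefficient = 2
x_3 = 1.4500, f(x_3) = 6.181516, coefficient = 2
x_4 = 1.6000, f(x_4) = 7.924852, coefficient = 2
x_5 = 1.7500, f(x_5) = 10.070555, coefficient = 2
x_6 = 1.9000, f(x_6) = 12.703199, coefficient = 2
x_7 = 2.0500, f(x_7) = 15.924197, coefficient = 2
x_8 = 2.2000, f(x_8) = 19.855030, coefficient = 2
x_9 = 2.3500, f(x_9) = 24.641089, coefficient = 2
x_10 = 2.5000, f(x_10) = 30.456235, coefficient = 1

I ≈ (0.150000/2) × 244.579407 = 18.343456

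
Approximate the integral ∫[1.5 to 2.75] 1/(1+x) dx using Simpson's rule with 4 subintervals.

f(x) = 1/(1+x)
a = 1.5, b = 2.75, n = 4
h = (b - a)/n = 0.312500

Simpson's rule: (h/3)[f(x₀) + 4f(x₁) + 2f(x₂) + ... + f(xₙ)]

x_0 = 1.5000, f(x_0) = 0.400000, coefficient = 1
x_1 = 1.8125, f(x_1) = 0.355556, coefficient = 4
x_2 = 2.1250, f(x_2) = 0.320000, coefficient = 2
x_3 = 2.4375, f(x_3) = 0.290909, coefficient = 4
x_4 = 2.7500, f(x_4) = 0.266667, coefficient = 1

I ≈ (0.312500/3) × 3.892525 = 0.405471
Exact value: 0.405465
Error: 0.000006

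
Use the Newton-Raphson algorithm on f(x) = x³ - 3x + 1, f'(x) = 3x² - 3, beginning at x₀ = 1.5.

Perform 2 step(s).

f(x) = x³ - 3x + 1
f'(x) = 3x² - 3
x₀ = 1.5

Newton-Raphson formula: x_{n+1} = x_n - f(x_n)/f'(x_n)

Iteration 1:
  f(1.500000) = -0.125000
  f'(1.500000) = 3.750000
  x_1 = 1.500000 - (-0.125000)/3.750000 = 1.533333
Iteration 2:
  f(1.533333) = 0.005037
  f'(1.533333) = 4.053333
  x_2 = 1.533333 - 0.005037/4.053333 = 1.532091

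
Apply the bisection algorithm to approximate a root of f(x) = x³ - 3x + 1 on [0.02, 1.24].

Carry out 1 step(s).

f(x) = x³ - 3x + 1
Initial interval: [0.02, 1.24]

Iteration 1:
  c_1 = (0.020000 + 1.240000)/2 = 0.630000
  f(c_1) = f(0.630000) = -0.639953
  f(a) × f(c) < 0, new interval: [0.020000, 0.630000]

After 1 iteration(s), the approximation is c_1 = 0.630000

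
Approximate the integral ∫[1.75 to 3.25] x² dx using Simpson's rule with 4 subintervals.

f(x) = x²
a = 1.75, b = 3.25, n = 4
h = (b - a)/n = 0.375000

Simpson's rule: (h/3)[f(x₀) + 4f(x₁) + 2f(x₂) + ... + f(xₙ)]

x_0 = 1.7500, f(x_0) = 3.062500, coefficient = 1
x_1 = 2.1250, f(x_1) = 4.515625, coefficient = 4
x_2 = 2.5000, f(x_2) = 6.250000, coefficient = 2
x_3 = 2.8750, f(x_3) = 8.265625, coefficient = 4
x_4 = 3.2500, f(x_4) = 10.562500, coefficient = 1

I ≈ (0.375000/3) × 77.250000 = 9.656250
Exact value: 9.656250
Error: 0.000000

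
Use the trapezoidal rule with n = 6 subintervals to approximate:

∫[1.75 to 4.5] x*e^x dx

f(x) = x*e^x
a = 1.75, b = 4.5, n = 6
h = (b - a)/n = 0.458333

Trapezoidal rule: (h/2)[f(x₀) + 2f(x₁) + 2f(x₂) + ... + f(xₙ)]

x_0 = 1.7500, f(x_0) = 10.070555, coefficient = 1
x_1 = 2.2083, f(x_1) = 20.097017, coefficient = 2
x_2 = 2.6667, f(x_2) = 38.378443, coefficient = 2
x_3 = 3.1250, f(x_3) = 71.124672, coefficient = 2
x_4 = 3.5833, f(x_4) = 128.976059, coefficient = 2
x_5 = 4.0417, f(x_5) = 230.056243, coefficient = 2
x_6 = 4.5000, f(x_6) = 405.077091, coefficient = 1

I ≈ (0.458333/2) × 1392.412515 = 319.094535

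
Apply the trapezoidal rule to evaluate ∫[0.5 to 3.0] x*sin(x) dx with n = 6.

f(x) = x*sin(x)
a = 0.5, b = 3.0, n = 6
h = (b - a)/n = 0.416667

Trapezoidal rule: (h/2)[f(x₀) + 2f(x₁) + 2f(x₂) + ... + f(xₙ)]

x_0 = 0.5000, f(x_0) = 0.239713, coefficient = 1
x_1 = 0.9167, f(x_1) = 0.727446, coefficient = 2
x_2 = 1.3333, f(x_2) = 1.295917, coefficient = 2
x_3 = 1.7500, f(x_3) = 1.721975, coefficient = 2
x_4 = 2.1667, f(x_4) = 1.793264, coefficient = 2
x_5 = 2.5833, f(x_5) = 1.368419, coefficient = 2
x_6 = 3.0000, f(x_6) = 0.423360, coefficient = 1

I ≈ (0.416667/2) × 14.477117 = 3.016066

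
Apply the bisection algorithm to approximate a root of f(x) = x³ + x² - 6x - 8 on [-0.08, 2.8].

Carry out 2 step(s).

f(x) = x³ + x² - 6x - 8
Initial interval: [-0.08, 2.8]

Iteration 1:
  c_1 = (-0.080000 + 2.800000)/2 = 1.360000
  f(c_1) = f(1.360000) = -11.794944
  f(a) × f(c) ≥ 0, new interval: [1.360000, 2.800000]
Iteration 2:
  c_2 = (1.360000 + 2.800000)/2 = 2.080000
  f(c_2) = f(2.080000) = -7.154688
  f(a) × f(c) ≥ 0, new interval: [2.080000, 2.800000]

After 2 iteration(s), the approximation is c_2 = 2.080000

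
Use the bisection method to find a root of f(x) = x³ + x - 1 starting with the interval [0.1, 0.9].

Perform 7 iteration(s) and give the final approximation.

f(x) = x³ + x - 1
Initial interval: [0.1, 0.9]

Iteration 1:
  c_1 = (0.100000 + 0.900000)/2 = 0.500000
  f(c_1) = f(0.500000) = -0.375000
  f(a) × f(c) ≥ 0, new interval: [0.500000, 0.900000]
Iteration 2:
  c_2 = (0.500000 + 0.900000)/2 = 0.700000
  f(c_2) = f(0.700000) = 0.043000
  f(a) × f(c) < 0, new interval: [0.500000, 0.700000]
Iteration 3:
  c_3 = (0.500000 + 0.700000)/2 = 0.600000
  f(c_3) = f(0.600000) = -0.184000
  f(a) × f(c) ≥ 0, new interval: [0.600000, 0.700000]
Iteration 4:
  c_4 = (0.600000 + 0.700000)/2 = 0.650000
  f(c_4) = f(0.650000) = -0.075375
  f(a) × f(c) ≥ 0, new interval: [0.650000, 0.700000]
Iteration 5:
  c_5 = (0.650000 + 0.700000)/2 = 0.675000
  f(c_5) = f(0.675000) = -0.017453
  f(a) × f(c) ≥ 0, new interval: [0.675000, 0.700000]
Iteration 6:
  c_6 = (0.675000 + 0.700000)/2 = 0.687500
  f(c_6) = f(0.687500) = 0.012451
  f(a) × f(c) < 0, new interval: [0.675000, 0.687500]
Iteration 7:
  c_7 = (0.675000 + 0.687500)/2 = 0.681250
  f(c_7) = f(0.681250) = -0.002581
  f(a) × f(c) ≥ 0, new interval: [0.681250, 0.687500]

After 7 iteration(s), the approximation is c_7 = 0.681250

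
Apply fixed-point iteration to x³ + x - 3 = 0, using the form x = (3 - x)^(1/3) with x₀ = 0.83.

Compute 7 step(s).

Equation: x³ + x - 3 = 0
Fixed-point form: x = (3 - x)^(1/3)
x₀ = 0.83

x_1 = g(0.830000) = 1.294653
x_2 = g(1.294653) = 1.194733
x_3 = g(1.194733) = 1.217626
x_4 = g(1.217626) = 1.212457
x_5 = g(1.212457) = 1.213628
x_6 = g(1.213628) = 1.213363
x_7 = g(1.213363) = 1.213423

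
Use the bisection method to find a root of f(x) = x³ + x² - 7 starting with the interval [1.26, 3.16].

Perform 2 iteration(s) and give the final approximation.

f(x) = x³ + x² - 7
Initial interval: [1.26, 3.16]

Iteration 1:
  c_1 = (1.260000 + 3.160000)/2 = 2.210000
  f(c_1) = f(2.210000) = 8.677961
  f(a) × f(c) < 0, new interval: [1.260000, 2.210000]
Iteration 2:
  c_2 = (1.260000 + 2.210000)/2 = 1.735000
  f(c_2) = f(1.735000) = 1.232965
  f(a) × f(c) < 0, new interval: [1.260000, 1.735000]

After 2 iteration(s), the approximation is c_2 = 1.735000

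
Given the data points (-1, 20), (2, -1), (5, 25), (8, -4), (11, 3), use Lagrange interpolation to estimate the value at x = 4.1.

Lagrange interpolation formula:
P(x) = Σ yᵢ × Lᵢ(x)
where Lᵢ(x) = Π_{j≠i} (x - xⱼ)/(xᵢ - xⱼ)

L_0(4.1) = (4.1 - 2)/(-1 - 2) × (4.1 - 5)/(-1 - 5) × (4.1 - 8)/(-1 - 8) × (4.1 - 11)/(-1 - 11) = -0.026163
L_1(4.1) = (4.1 - (-1))/(2 - (-1)) × (4.1 - 5)/(2 - 5) × (4.1 - 8)/(2 - 8) × (4.1 - 11)/(2 - 11) = 0.254150
L_2(4.1) = (4.1 - (-1))/(5 - (-1)) × (4.1 - 2)/(5 - 2) × (4.1 - 8)/(5 - 8) × (4.1 - 11)/(5 - 11) = 0.889525
L_3(4.1) = (4.1 - (-1))/(8 - (-1)) × (4.1 - 2)/(8 - 2) × (4.1 - 5)/(8 - 5) × (4.1 - 11)/(8 - 11) = -0.136850
L_4(4.1) = (4.1 - (-1))/(11 - (-1)) × (4.1 - 2)/(11 - 2) × (4.1 - 5)/(11 - 5) × (4.1 - 8)/(11 - 8) = 0.019338

P(4.1) = 20×L_0(4.1) + (-1)×L_1(4.1) + 25×L_2(4.1) + (-4)×L_3(4.1) + 3×L_4(4.1)
P(4.1) = 22.066137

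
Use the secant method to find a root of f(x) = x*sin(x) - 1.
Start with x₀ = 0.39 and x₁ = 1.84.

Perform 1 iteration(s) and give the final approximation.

f(x) = x*sin(x) - 1
x₀ = 0.39, x₁ = 1.84

Secant formula: x_{n+1} = x_n - f(x_n)(x_n - x_{n-1})/(f(x_n) - f(x_{n-1}))

Iteration 1:
  f(0.390000) = -0.851727
  f(1.840000) = 0.773729
  x_2 = 1.840000 - 0.773729×(1.840000 - 0.390000)/(0.773729 - (-0.851727))
       = 1.149789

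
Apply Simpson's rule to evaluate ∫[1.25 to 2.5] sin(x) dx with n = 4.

f(x) = sin(x)
a = 1.25, b = 2.5, n = 4
h = (b - a)/n = 0.312500

Simpson's rule: (h/3)[f(x₀) + 4f(x₁) + 2f(x₂) + ... + f(xₙ)]

x_0 = 1.2500, f(x_0) = 0.948985, coefficient = 1
x_1 = 1.5625, f(x_1) = 0.999966, coefficient = 4
x_2 = 1.8750, f(x_2) = 0.954086, coefficient = 2
x_3 = 2.1875, f(x_3) = 0.815789, coefficient = 4
x_4 = 2.5000, f(x_4) = 0.598472, coefficient = 1

I ≈ (0.312500/3) × 10.718648 = 1.116526
Exact value: 1.116466
Error: 0.000060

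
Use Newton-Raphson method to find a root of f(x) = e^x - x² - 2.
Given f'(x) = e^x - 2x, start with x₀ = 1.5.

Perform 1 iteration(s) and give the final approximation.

f(x) = e^x - x² - 2
f'(x) = e^x - 2x
x₀ = 1.5

Newton-Raphson formula: x_{n+1} = x_n - f(x_n)/f'(x_n)

Iteration 1:
  f(1.500000) = 0.231689
  f'(1.500000) = 1.481689
  x_1 = 1.500000 - 0.231689/1.481689 = 1.343632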